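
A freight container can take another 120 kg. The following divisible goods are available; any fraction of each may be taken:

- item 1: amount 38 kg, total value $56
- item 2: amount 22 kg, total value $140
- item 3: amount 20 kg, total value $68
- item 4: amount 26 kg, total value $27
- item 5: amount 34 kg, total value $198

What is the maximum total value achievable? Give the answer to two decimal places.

468.23

Take in order of value per unit:
- item 2 (140/22 per unit): all 22 → value 140, running total 140.00
- item 5 (198/34 per unit): all 34 → value 198, running total 338.00
- item 3 (68/20 per unit): all 20 → value 68, running total 406.00
- item 1 (56/38 per unit): all 38 → value 56, running total 462.00
- item 4 (27/26 per unit): 6 of 26 → value 6×27/26 = 6.2308, running total 468.23
Total 468.23.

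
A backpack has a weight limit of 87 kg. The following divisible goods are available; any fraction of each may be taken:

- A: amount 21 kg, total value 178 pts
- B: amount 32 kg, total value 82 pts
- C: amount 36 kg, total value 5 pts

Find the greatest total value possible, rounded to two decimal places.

264.72

Take in order of value per unit:
- A (178/21 per unit): all 21 → value 178, running total 178.00
- B (82/32 per unit): all 32 → value 82, running total 260.00
- C (5/36 per unit): 34 of 36 → value 34×5/36 = 4.7222, running total 264.72
Total 264.72.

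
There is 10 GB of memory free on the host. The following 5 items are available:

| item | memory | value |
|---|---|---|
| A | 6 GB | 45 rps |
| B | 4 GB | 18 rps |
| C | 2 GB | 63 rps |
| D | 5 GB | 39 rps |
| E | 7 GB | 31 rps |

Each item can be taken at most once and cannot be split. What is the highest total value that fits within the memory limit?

Check high-value combinations within 10 GB:
- A+C: memory 6+2=8, value 45+63=108
- C+D: memory 2+5=7, value 63+39=102
- C+E: memory 2+7=9, value 63+31=94
Best: 108 rps.

108 rps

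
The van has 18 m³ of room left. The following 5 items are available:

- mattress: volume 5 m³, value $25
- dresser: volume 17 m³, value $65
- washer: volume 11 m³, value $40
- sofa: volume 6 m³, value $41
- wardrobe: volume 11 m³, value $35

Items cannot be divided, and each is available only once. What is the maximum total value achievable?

Check high-value combinations within 18 m³:
- washer+sofa: volume 11+6=17, value 40+41=81
- sofa+wardrobe: volume 6+11=17, value 41+35=76
- mattress+sofa: volume 5+6=11, value 25+41=66
- mattress+washer: volume 5+11=16, value 25+40=65
- dresser: volume 17, value 65
Best: $81.

$81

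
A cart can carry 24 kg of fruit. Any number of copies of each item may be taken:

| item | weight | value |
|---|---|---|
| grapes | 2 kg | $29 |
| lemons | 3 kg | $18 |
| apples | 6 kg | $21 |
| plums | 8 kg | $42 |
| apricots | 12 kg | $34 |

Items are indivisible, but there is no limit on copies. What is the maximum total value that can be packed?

Best value-per-unit is grapes at 29/2, and filling with it alone uses weight 12×2=24. No mix of the others beats 12×29 = 348.

$348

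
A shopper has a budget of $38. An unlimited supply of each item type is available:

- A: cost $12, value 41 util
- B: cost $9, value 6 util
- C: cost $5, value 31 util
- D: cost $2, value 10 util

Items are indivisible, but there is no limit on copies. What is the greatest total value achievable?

227 util

Best value-per-unit is C at 31/5; filling with it alone gives 7×31 = 217.
Optimal mix: 7×C + 1×D → cost 37, value 227.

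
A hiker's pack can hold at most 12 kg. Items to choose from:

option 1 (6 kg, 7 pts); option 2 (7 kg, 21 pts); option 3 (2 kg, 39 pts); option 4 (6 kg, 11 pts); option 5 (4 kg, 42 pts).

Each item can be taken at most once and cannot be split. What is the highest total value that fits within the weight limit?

Check high-value combinations within 12 kg:
- option 3+option 4+option 5: weight 2+6+4=12, value 39+11+42=92
- option 1+option 3+option 5: weight 6+2+4=12, value 7+39+42=88
- option 3+option 5: weight 2+4=6, value 39+42=81
- option 2+option 5: weight 7+4=11, value 21+42=63
Best: 92 pts.

92 pts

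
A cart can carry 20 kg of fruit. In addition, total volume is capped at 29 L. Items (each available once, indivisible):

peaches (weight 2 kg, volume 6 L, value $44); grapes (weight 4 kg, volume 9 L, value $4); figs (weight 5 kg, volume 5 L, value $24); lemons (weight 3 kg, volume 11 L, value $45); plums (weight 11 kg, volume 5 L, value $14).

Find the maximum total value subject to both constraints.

Feasible sets respecting both limits:
- peaches+figs+lemons: weight 10, volume 22, value 113
- peaches+lemons+plums: weight 16, volume 22, value 103
- peaches+grapes+lemons: weight 9, volume 26, value 93
- peaches+lemons: weight 5, volume 17, value 89
Best: $113.

$113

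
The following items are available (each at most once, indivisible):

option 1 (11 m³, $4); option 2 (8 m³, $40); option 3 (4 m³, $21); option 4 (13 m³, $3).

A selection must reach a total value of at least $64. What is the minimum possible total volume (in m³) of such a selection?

23

Subsets with value ≥ 64, sorted by total volume:
- option 1+option 2+option 3: volume 23, value 65
- option 2+option 3+option 4: volume 25, value 64
- option 1+option 2+option 3+option 4: volume 36, value 68
Minimum volume: 23 m³.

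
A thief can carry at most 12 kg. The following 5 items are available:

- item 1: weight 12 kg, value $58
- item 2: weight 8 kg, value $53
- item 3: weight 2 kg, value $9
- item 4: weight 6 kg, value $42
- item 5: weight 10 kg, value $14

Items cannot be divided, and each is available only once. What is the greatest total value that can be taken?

Check high-value combinations within 12 kg:
- item 2+item 3: weight 8+2=10, value 53+9=62
- item 1: weight 12, value 58
- item 2: weight 8, value 53
- item 3+item 4: weight 2+6=8, value 9+42=51
- item 4: weight 6, value 42
Best: $62.

$62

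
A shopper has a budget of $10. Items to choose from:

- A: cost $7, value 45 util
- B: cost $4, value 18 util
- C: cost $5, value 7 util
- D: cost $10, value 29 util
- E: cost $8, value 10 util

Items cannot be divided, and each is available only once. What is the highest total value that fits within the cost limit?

Check high-value combinations within $10:
- A: cost 7, value 45
- D: cost 10, value 29
- B+C: cost 4+5=9, value 18+7=25
- B: cost 4, value 18
Best: 45 util.

45 util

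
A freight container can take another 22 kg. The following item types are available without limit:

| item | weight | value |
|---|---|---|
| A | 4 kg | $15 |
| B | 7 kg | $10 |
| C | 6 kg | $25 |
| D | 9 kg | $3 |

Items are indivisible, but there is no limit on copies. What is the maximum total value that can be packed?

$90

Best value-per-unit is C at 25/6; filling with it alone gives 3×25 = 75.
Optimal mix: 1×A + 3×C → weight 22, value 90.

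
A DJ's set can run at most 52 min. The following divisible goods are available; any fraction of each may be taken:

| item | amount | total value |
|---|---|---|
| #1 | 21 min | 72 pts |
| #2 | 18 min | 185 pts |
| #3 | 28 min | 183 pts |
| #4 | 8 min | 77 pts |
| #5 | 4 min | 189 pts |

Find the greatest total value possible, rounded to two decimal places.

594.79

Take in order of value per unit:
- #5 (189/4 per unit): all 4 → value 189, running total 189.00
- #2 (185/18 per unit): all 18 → value 185, running total 374.00
- #4 (77/8 per unit): all 8 → value 77, running total 451.00
- #3 (183/28 per unit): 22 of 28 → value 22×183/28 = 143.7857, running total 594.79
Total 594.79.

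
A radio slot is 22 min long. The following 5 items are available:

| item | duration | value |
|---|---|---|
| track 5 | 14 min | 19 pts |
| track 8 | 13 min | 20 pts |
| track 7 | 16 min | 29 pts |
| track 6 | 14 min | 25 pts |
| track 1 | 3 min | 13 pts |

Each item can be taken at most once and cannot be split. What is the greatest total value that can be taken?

42 pts

Check high-value combinations within 22 min:
- track 7+track 1: duration 16+3=19, value 29+13=42
- track 6+track 1: duration 14+3=17, value 25+13=38
- track 8+track 1: duration 13+3=16, value 20+13=33
Best: 42 pts.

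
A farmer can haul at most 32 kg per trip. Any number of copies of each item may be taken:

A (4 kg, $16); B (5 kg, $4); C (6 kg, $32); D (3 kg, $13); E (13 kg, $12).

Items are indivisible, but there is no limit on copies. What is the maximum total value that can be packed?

Best value-per-unit is C at 32/6; filling with it alone gives 5×32 = 160.
Optimal mix: 2×A + 4×C → weight 32, value 160.

$160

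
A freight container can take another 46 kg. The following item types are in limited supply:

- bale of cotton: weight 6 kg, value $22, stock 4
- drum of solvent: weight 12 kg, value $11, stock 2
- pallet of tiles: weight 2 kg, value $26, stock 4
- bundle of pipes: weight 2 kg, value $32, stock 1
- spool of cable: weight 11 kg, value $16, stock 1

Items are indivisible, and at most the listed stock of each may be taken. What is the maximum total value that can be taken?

$240

Top feasible selections:
- 4×bale of cotton + 4×pallet of tiles + 1×bundle of pipes + 1×spool of cable: weight 45, value 240
- 4×bale of cotton + 1×drum of solvent + 4×pallet of tiles + 1×bundle of pipes: weight 46, value 235
- 4×bale of cotton + 4×pallet of tiles + 1×bundle of pipes: weight 34, value 224
Best: $240.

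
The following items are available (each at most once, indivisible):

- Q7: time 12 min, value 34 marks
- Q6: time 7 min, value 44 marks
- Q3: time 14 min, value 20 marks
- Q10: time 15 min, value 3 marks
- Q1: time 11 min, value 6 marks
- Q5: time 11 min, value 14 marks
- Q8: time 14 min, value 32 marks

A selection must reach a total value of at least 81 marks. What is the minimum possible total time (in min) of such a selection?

Subsets with value ≥ 81, sorted by total time:
- Q7+Q6+Q5: time 30, value 92
- Q7+Q6+Q1: time 30, value 84
- Q6+Q5+Q8: time 32, value 90
Minimum time: 30 min.

30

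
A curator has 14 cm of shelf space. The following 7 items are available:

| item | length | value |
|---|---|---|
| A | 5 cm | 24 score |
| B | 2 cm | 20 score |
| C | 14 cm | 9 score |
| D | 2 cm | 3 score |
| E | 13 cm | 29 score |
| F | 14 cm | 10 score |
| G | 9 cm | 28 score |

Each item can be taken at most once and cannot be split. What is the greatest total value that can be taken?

52 score

Check high-value combinations within 14 cm:
- A+G: length 5+9=14, value 24+28=52
- B+D+G: length 2+2+9=13, value 20+3+28=51
- B+G: length 2+9=11, value 20+28=48
Best: 52 score.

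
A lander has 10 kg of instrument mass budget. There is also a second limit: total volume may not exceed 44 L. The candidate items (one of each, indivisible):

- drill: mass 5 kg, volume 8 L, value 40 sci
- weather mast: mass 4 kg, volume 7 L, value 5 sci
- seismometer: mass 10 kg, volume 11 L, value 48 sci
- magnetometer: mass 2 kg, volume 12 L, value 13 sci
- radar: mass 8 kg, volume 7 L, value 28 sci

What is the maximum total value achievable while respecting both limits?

53 sci

Feasible sets respecting both limits:
- drill+magnetometer: mass 7, volume 20, value 53
- seismometer: mass 10, volume 11, value 48
- drill+weather mast: mass 9, volume 15, value 45
Best: 53 sci.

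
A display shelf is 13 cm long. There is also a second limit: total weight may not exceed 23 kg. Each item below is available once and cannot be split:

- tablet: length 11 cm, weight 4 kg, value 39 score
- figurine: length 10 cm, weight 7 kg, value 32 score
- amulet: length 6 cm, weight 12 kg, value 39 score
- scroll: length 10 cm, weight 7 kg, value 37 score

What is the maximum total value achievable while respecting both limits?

Feasible sets respecting both limits:
- tablet: length 11, weight 4, value 39
- amulet: length 6, weight 12, value 39
- scroll: length 10, weight 7, value 37
- figurine: length 10, weight 7, value 32
Best: 39 score.

39 score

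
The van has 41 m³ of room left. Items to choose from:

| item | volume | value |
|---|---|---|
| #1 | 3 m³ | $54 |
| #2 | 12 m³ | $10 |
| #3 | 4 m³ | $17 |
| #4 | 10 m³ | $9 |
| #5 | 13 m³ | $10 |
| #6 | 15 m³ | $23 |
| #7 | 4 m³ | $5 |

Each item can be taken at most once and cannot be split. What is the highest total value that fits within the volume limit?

Check high-value combinations within 41 m³:
- #1+#2+#3+#6+#7: volume 3+12+4+15+4=38, value 54+10+17+23+5=109
- #1+#3+#5+#6+#7: volume 3+4+13+15+4=39, value 54+17+10+23+5=109
- #1+#3+#4+#6+#7: volume 3+4+10+15+4=36, value 54+17+9+23+5=108
- #1+#2+#3+#6: volume 3+12+4+15=34, value 54+10+17+23=104
- #1+#3+#5+#6: volume 3+4+13+15=35, value 54+17+10+23=104
Best: $109.

$109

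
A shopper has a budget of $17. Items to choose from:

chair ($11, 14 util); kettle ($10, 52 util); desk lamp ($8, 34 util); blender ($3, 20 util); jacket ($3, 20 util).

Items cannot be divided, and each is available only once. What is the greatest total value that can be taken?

92 util

This is a 0/1 knapsack; check combinations near the capacity.
- kettle+blender+jacket: cost 10+3+3=16, value 52+20+20=92
- desk lamp+blender+jacket: cost 8+3+3=14, value 34+20+20=74
- kettle+blender: cost 10+3=13, value 52+20=72
- kettle+jacket: cost 10+3=13, value 52+20=72
Best: 92 util.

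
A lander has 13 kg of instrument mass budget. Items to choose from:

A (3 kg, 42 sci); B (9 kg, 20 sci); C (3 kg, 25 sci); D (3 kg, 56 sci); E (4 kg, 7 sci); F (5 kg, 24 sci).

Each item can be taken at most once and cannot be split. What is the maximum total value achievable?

130 sci

This is a 0/1 knapsack; check combinations near the capacity.
- A+C+D+E: mass 3+3+3+4=13, value 42+25+56+7=130
- A+C+D: mass 3+3+3=9, value 42+25+56=123
- A+D+F: mass 3+3+5=11, value 42+56+24=122
- A+D+E: mass 3+3+4=10, value 42+56+7=105
Best: 130 sci.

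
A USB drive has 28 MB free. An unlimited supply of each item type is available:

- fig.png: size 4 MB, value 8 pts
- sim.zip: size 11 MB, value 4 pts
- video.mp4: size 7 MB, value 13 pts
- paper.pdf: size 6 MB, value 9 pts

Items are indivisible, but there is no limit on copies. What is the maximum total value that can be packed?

Best value-per-unit is fig.png at 8/4, and filling with it alone uses size 7×4=28. No mix of the others beats 7×8 = 56.

56 pts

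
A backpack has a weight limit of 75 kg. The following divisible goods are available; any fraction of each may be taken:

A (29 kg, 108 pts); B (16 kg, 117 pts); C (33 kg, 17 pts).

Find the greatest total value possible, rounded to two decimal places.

240.45

Take in order of value per unit:
- B (117/16 per unit): all 16 → value 117, running total 117.00
- A (108/29 per unit): all 29 → value 108, running total 225.00
- C (17/33 per unit): 30 of 33 → value 30×17/33 = 15.4545, running total 240.45
Total 240.45.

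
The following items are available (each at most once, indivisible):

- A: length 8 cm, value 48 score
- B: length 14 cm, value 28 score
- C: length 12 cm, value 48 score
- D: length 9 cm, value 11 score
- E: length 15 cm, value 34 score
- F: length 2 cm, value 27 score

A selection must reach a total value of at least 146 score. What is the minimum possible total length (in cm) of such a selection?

36

Subsets with value ≥ 146, sorted by total length:
- A+B+C+F: length 36, value 151
- A+C+E+F: length 37, value 157
- A+B+C+D+F: length 45, value 162
- A+C+D+E+F: length 46, value 168
Minimum length: 36 cm.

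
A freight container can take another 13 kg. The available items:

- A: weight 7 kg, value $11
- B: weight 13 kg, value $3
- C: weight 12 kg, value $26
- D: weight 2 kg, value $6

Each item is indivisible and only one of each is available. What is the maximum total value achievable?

$26

This is a 0/1 knapsack; check combinations near the capacity.
- C: weight 12, value 26
- A+D: weight 7+2=9, value 11+6=17
- A: weight 7, value 11
- D: weight 2, value 6
- B: weight 13, value 3
Best: $26.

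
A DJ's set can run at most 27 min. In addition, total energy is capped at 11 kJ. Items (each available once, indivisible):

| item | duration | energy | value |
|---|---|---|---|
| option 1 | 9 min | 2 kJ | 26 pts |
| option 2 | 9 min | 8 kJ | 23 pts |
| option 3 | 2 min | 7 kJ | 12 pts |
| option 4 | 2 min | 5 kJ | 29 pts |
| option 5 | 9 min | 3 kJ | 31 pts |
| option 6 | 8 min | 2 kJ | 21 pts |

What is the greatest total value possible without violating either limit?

Feasible sets respecting both limits:
- option 1+option 4+option 5: duration 20, energy 10, value 86
- option 4+option 5+option 6: duration 19, energy 10, value 81
- option 1+option 5+option 6: duration 26, energy 7, value 78
Best: 86 pts.

86 pts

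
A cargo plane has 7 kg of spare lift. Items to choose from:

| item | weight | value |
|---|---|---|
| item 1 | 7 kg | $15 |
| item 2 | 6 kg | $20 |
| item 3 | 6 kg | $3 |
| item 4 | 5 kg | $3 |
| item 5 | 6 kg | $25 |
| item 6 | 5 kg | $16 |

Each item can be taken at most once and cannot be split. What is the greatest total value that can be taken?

Check high-value combinations within 7 kg:
- item 5: weight 6, value 25
- item 2: weight 6, value 20
- item 6: weight 5, value 16
Best: $25.

$25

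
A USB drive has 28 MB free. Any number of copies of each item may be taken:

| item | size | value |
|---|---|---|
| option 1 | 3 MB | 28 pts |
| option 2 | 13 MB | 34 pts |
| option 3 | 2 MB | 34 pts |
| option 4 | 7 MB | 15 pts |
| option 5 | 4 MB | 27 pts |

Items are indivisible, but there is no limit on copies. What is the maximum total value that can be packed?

Best value-per-unit is option 3 at 34/2, and filling with it alone uses size 14×2=28. No mix of the others beats 14×34 = 476.

476 pts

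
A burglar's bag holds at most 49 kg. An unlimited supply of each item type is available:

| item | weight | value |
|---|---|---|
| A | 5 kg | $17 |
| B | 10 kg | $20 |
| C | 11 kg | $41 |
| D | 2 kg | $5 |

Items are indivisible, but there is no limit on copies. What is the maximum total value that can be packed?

$181

Best value-per-unit is C at 41/11; filling with it alone gives 4×41 = 164.
Optimal mix: 1×A + 4×C → weight 49, value 181.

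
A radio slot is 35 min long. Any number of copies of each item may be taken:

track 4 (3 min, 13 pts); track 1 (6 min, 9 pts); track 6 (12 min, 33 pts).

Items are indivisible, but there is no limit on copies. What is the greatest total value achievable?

Best value-per-unit is track 4 at 13/3, and filling with it alone uses duration 11×3=33. No mix of the others beats 11×13 = 143.

143 pts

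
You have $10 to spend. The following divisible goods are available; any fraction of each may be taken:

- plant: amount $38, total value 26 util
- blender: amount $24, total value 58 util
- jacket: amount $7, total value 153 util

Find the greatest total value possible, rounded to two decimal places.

160.25

Take in order of value per unit:
- jacket (153/7 per unit): all 7 → value 153, running total 153.00
- blender (58/24 per unit): 3 of 24 → value 3×58/24 = 7.2500, running total 160.25
Total 160.25.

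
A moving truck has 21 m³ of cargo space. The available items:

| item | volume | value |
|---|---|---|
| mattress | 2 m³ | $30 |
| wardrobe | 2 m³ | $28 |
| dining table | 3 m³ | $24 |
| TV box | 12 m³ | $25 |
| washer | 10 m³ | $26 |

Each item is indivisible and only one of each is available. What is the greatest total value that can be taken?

Check high-value combinations within 21 m³:
- mattress+wardrobe+dining table+washer: volume 2+2+3+10=17, value 30+28+24+26=108
- mattress+wardrobe+dining table+TV box: volume 2+2+3+12=19, value 30+28+24+25=107
- mattress+wardrobe+washer: volume 2+2+10=14, value 30+28+26=84
- mattress+wardrobe+TV box: volume 2+2+12=16, value 30+28+25=83
Best: $108.

$108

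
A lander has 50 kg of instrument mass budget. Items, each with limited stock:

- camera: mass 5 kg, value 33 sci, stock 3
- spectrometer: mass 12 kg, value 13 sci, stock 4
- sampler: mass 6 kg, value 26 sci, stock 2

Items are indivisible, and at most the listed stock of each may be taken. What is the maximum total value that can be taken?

Top feasible selections:
- 3×camera + 1×spectrometer + 2×sampler: mass 39, value 164
- 3×camera + 2×sampler: mass 27, value 151
- 3×camera + 2×spectrometer + 1×sampler: mass 45, value 151
Best: 164 sci.

164 sci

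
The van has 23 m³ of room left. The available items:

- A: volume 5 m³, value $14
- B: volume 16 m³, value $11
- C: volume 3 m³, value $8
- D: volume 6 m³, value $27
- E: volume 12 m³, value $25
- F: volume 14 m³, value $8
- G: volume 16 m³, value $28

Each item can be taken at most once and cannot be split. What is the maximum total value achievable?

This is a 0/1 knapsack; check combinations near the capacity.
- A+D+E: volume 5+6+12=23, value 14+27+25=66
- C+D+E: volume 3+6+12=21, value 8+27+25=60
- D+G: volume 6+16=22, value 27+28=55
Best: $66.

$66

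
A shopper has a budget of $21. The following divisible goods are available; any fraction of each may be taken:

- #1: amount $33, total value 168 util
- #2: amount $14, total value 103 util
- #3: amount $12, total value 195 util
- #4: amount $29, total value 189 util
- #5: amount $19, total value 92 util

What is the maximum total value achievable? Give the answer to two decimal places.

Take in order of value per unit:
- #3 (195/12 per unit): all 12 → value 195, running total 195.00
- #2 (103/14 per unit): 9 of 14 → value 9×103/14 = 66.2143, running total 261.21
Total 261.21.

261.21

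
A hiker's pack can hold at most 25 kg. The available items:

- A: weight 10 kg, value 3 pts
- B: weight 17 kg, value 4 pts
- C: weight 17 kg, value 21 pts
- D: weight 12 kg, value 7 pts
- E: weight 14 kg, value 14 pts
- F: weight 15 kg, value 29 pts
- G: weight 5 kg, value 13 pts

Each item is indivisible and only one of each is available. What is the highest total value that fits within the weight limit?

42 pts

Check high-value combinations within 25 kg:
- F+G: weight 15+5=20, value 29+13=42
- C+G: weight 17+5=22, value 21+13=34
- A+F: weight 10+15=25, value 3+29=32
Best: 42 pts.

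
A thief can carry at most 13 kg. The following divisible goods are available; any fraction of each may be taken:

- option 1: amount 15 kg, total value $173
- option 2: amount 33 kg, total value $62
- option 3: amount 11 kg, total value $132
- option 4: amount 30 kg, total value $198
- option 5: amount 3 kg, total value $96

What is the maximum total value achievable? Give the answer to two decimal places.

216.00

Take in order of value per unit:
- option 5 (96/3 per unit): all 3 → value 96, running total 96.00
- option 3 (132/11 per unit): 10 of 11 → value 10×132/11 = 120.0000, running total 216.00
Total 216.00.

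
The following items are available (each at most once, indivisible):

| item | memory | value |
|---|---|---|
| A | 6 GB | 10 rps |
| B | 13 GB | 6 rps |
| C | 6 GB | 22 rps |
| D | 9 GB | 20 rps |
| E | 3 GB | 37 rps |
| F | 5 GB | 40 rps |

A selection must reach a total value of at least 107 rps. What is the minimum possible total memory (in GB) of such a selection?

20

Subsets with value ≥ 107, sorted by total memory:
- A+C+E+F: memory 20, value 109
- C+D+E+F: memory 23, value 119
- A+D+E+F: memory 23, value 107
Minimum memory: 20 GB.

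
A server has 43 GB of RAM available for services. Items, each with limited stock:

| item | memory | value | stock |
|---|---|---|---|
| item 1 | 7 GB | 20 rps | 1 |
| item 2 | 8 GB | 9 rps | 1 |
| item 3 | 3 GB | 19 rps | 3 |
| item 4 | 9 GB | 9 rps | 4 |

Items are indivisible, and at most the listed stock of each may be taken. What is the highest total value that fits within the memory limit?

104 rps

Best selections within memory 43 and stock limits:
- 1×item 1 + 1×item 2 + 3×item 3 + 2×item 4: memory 42, value 104
- 1×item 1 + 3×item 3 + 3×item 4: memory 43, value 104
Best: 104 rps.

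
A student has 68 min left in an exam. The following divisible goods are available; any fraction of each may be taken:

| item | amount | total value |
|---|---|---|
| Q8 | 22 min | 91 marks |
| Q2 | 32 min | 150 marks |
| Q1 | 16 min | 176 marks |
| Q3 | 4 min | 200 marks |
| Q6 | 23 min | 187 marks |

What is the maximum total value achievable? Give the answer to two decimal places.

Take in order of value per unit:
- Q3 (200/4 per unit): all 4 → value 200, running total 200.00
- Q1 (176/16 per unit): all 16 → value 176, running total 376.00
- Q6 (187/23 per unit): all 23 → value 187, running total 563.00
- Q2 (150/32 per unit): 25 of 32 → value 25×150/32 = 117.1875, running total 680.19
Total 680.19.

680.19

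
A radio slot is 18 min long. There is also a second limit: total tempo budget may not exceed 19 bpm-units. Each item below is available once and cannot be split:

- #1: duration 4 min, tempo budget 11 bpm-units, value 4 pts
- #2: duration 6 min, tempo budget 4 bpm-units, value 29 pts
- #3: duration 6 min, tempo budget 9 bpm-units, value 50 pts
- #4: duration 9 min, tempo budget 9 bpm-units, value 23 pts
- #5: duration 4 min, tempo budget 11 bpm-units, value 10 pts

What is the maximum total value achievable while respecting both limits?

79 pts

Feasible sets respecting both limits:
- #2+#3: duration 12, tempo budget 13, value 79
- #3+#4: duration 15, tempo budget 18, value 73
- #2+#4: duration 15, tempo budget 13, value 52
- #3: duration 6, tempo budget 9, value 50
Best: 79 pts.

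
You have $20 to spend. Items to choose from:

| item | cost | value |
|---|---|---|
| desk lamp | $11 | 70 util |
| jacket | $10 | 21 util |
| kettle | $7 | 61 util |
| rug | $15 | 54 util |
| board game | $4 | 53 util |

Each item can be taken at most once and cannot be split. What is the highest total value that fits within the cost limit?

This is a 0/1 knapsack; check combinations near the capacity.
- desk lamp+kettle: cost 11+7=18, value 70+61=131
- desk lamp+board game: cost 11+4=15, value 70+53=123
- kettle+board game: cost 7+4=11, value 61+53=114
- rug+board game: cost 15+4=19, value 54+53=107
Best: 131 util.

131 util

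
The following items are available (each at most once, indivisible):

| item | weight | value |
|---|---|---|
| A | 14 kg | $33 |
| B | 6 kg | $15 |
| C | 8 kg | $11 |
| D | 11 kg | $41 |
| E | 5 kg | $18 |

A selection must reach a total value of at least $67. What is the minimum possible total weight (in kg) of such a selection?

22

Subsets with value ≥ 67, sorted by total weight:
- B+D+E: weight 22, value 74
- C+D+E: weight 24, value 70
- A+D: weight 25, value 74
- B+C+D: weight 25, value 67
Minimum weight: 22 kg.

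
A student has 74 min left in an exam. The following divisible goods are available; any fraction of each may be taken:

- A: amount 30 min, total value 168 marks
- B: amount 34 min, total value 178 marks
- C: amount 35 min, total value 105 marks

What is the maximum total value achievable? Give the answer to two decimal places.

Take in order of value per unit:
- A (168/30 per unit): all 30 → value 168, running total 168.00
- B (178/34 per unit): all 34 → value 178, running total 346.00
- C (105/35 per unit): 10 of 35 → value 10×105/35 = 30.0000, running total 376.00
Total 376.00.

376.00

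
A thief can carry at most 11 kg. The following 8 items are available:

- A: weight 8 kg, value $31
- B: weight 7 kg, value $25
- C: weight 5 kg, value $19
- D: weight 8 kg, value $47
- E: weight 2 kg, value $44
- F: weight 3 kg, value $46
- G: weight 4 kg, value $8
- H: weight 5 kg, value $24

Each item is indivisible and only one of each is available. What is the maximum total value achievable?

Check high-value combinations within 11 kg:
- E+F+H: weight 2+3+5=10, value 44+46+24=114
- C+E+F: weight 5+2+3=10, value 19+44+46=109
- E+F+G: weight 2+3+4=9, value 44+46+8=98
- D+F: weight 8+3=11, value 47+46=93
- D+E: weight 8+2=10, value 47+44=91
Best: $114.

$114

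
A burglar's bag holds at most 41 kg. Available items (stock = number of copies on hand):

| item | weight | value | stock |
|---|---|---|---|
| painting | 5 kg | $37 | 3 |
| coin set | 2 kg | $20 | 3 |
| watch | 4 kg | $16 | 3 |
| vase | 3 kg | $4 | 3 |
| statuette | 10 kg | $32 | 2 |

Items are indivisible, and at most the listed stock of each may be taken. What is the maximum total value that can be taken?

Top feasible selections:
- 3×painting + 3×coin set + 2×watch + 1×statuette: weight 39, value 235
- 3×painting + 3×coin set + 2×statuette: weight 41, value 235
Best: $235.

$235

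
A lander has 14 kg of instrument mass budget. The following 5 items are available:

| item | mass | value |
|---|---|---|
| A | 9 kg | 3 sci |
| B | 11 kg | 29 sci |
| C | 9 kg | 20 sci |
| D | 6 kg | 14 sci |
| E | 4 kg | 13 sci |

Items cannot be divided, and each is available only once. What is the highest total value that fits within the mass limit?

33 sci

Check high-value combinations within 14 kg:
- C+E: mass 9+4=13, value 20+13=33
- B: mass 11, value 29
- D+E: mass 6+4=10, value 14+13=27
- C: mass 9, value 20
Best: 33 sci.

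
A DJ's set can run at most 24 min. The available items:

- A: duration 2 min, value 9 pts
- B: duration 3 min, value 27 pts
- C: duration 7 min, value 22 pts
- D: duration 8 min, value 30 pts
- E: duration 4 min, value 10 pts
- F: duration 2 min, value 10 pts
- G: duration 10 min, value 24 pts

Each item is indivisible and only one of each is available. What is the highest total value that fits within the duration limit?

Check high-value combinations within 24 min:
- B+C+D+E+F: duration 3+7+8+4+2=24, value 27+22+30+10+10=99
- A+B+C+D+F: duration 2+3+7+8+2=22, value 9+27+22+30+10=98
- A+B+C+D+E: duration 2+3+7+8+4=24, value 9+27+22+30+10=98
Best: 99 pts.

99 pts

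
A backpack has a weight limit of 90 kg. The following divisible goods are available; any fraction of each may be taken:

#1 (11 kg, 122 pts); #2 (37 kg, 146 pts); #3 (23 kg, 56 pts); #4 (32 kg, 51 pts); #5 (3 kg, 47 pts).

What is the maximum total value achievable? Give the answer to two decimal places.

Take in order of value per unit:
- #5 (47/3 per unit): all 3 → value 47, running total 47.00
- #1 (122/11 per unit): all 11 → value 122, running total 169.00
- #2 (146/37 per unit): all 37 → value 146, running total 315.00
- #3 (56/23 per unit): all 23 → value 56, running total 371.00
- #4 (51/32 per unit): 16 of 32 → value 16×51/32 = 25.5000, running total 396.50
Total 396.50.

396.50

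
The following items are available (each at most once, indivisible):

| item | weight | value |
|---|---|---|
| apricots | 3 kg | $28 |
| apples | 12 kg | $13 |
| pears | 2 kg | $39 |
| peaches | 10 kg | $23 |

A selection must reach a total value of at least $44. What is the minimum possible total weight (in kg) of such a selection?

5

Subsets with value ≥ 44, sorted by total weight:
- apricots+pears: weight 5, value 67
- pears+peaches: weight 12, value 62
- apricots+peaches: weight 13, value 51
Minimum weight: 5 kg.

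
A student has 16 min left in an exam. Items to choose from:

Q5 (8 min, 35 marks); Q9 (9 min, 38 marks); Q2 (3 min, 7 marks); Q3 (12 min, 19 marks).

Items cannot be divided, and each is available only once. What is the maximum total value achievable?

45 marks

Check high-value combinations within 16 min:
- Q9+Q2: time 9+3=12, value 38+7=45
- Q5+Q2: time 8+3=11, value 35+7=42
- Q9: time 9, value 38
Best: 45 marks.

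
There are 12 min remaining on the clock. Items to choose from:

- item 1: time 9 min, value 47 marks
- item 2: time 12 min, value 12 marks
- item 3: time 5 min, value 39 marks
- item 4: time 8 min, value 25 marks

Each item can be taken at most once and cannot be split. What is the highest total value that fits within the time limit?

47 marks

Check high-value combinations within 12 min:
- item 1: time 9, value 47
- item 3: time 5, value 39
- item 4: time 8, value 25
- item 2: time 12, value 12
Best: 47 marks.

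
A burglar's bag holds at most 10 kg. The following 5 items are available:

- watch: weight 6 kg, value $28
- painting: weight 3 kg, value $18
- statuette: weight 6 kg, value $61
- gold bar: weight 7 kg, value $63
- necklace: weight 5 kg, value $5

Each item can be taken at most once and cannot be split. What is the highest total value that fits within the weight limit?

Check high-value combinations within 10 kg:
- painting+gold bar: weight 3+7=10, value 18+63=81
- painting+statuette: weight 3+6=9, value 18+61=79
- gold bar: weight 7, value 63
- statuette: weight 6, value 61
Best: $81.

$81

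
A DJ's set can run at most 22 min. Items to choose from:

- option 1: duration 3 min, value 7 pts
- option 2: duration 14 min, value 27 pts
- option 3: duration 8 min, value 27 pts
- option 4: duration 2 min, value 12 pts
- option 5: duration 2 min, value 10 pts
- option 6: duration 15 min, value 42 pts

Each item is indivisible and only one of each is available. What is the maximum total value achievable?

This is a 0/1 knapsack; check combinations near the capacity.
- option 1+option 4+option 5+option 6: duration 3+2+2+15=22, value 7+12+10+42=71
- option 4+option 5+option 6: duration 2+2+15=19, value 12+10+42=64
- option 1+option 4+option 6: duration 3+2+15=20, value 7+12+42=61
Best: 71 pts.

71 pts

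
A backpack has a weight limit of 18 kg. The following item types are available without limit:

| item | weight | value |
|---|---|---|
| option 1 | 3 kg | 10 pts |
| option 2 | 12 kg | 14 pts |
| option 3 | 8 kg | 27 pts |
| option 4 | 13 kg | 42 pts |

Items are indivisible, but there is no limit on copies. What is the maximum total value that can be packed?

Best value-per-unit is option 3 at 27/8; filling with it alone gives 2×27 = 54.
Optimal mix: 6×option 1 → weight 18, value 60.

60 pts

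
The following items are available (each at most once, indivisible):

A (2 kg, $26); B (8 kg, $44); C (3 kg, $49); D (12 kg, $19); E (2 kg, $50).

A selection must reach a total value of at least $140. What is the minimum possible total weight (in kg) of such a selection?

Subsets with value ≥ 140, sorted by total weight:
- B+C+E: weight 13, value 143
- A+B+C+E: weight 15, value 169
Minimum weight: 13 kg.

13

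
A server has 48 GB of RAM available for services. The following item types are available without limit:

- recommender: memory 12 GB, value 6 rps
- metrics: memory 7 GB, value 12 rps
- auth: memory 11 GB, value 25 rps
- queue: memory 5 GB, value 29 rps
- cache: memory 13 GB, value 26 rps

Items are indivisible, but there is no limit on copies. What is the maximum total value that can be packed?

Best value-per-unit is queue at 29/5, and filling with it alone uses memory 9×5=45. No mix of the others beats 9×29 = 261.

261 rps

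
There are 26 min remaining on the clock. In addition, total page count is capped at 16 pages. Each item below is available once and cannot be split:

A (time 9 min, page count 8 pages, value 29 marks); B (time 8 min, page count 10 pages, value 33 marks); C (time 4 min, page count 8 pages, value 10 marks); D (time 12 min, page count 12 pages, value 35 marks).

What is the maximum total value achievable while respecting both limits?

Feasible sets respecting both limits:
- A+C: time 13, page count 16, value 39
- D: time 12, page count 12, value 35
- B: time 8, page count 10, value 33
- A: time 9, page count 8, value 29
Best: 39 marks.

39 marks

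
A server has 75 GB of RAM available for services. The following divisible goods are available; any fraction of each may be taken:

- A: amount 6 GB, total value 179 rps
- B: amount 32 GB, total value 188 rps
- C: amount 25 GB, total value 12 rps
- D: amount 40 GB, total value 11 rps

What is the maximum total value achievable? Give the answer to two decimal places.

Take in order of value per unit:
- A (179/6 per unit): all 6 → value 179, running total 179.00
- B (188/32 per unit): all 32 → value 188, running total 367.00
- C (12/25 per unit): all 25 → value 12, running total 379.00
- D (11/40 per unit): 12 of 40 → value 12×11/40 = 3.3000, running total 382.30
Total 382.30.

382.30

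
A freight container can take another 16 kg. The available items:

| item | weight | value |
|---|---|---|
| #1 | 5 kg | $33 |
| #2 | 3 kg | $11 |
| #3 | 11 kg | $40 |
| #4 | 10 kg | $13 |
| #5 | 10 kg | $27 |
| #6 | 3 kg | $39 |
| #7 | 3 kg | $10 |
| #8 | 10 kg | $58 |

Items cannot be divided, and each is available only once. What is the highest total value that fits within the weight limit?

Check high-value combinations within 16 kg:
- #2+#6+#8: weight 3+3+10=16, value 11+39+58=108
- #6+#7+#8: weight 3+3+10=16, value 39+10+58=107
- #6+#8: weight 3+10=13, value 39+58=97
- #1+#2+#6+#7: weight 5+3+3+3=14, value 33+11+39+10=93
Best: $108.

$108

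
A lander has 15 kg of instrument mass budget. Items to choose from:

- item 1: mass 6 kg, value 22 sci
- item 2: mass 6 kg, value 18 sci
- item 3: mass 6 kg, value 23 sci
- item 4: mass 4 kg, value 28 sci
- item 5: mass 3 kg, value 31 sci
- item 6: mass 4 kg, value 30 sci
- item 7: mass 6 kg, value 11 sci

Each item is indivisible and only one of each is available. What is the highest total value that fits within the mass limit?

89 sci

Check high-value combinations within 15 kg:
- item 4+item 5+item 6: mass 4+3+4=11, value 28+31+30=89
- item 3+item 5+item 6: mass 6+3+4=13, value 23+31+30=84
- item 1+item 5+item 6: mass 6+3+4=13, value 22+31+30=83
- item 3+item 4+item 5: mass 6+4+3=13, value 23+28+31=82
Best: 89 sci.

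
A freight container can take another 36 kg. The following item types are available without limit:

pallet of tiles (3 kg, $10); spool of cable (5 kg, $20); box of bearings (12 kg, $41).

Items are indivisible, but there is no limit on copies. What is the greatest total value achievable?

Best value-per-unit is spool of cable at 20/5; filling with it alone gives 7×20 = 140.
Optimal mix: 2×pallet of tiles + 6×spool of cable → weight 36, value 140.

$140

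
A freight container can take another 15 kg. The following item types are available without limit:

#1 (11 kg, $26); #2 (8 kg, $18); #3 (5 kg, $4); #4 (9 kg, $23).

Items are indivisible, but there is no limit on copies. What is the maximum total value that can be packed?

$27

Best value-per-unit is #4 at 23/9; filling with it alone gives 1×23 = 23.
Optimal mix: 1×#3 + 1×#4 → weight 14, value 27.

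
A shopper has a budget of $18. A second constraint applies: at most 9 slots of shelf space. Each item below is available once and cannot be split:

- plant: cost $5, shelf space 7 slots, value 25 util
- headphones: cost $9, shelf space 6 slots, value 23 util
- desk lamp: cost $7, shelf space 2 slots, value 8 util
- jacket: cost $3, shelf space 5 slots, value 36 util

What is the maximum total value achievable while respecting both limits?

44 util

Feasible sets respecting both limits:
- desk lamp+jacket: cost 10, shelf space 7, value 44
- jacket: cost 3, shelf space 5, value 36
- plant+desk lamp: cost 12, shelf space 9, value 33
- headphones+desk lamp: cost 16, shelf space 8, value 31
Best: 44 util.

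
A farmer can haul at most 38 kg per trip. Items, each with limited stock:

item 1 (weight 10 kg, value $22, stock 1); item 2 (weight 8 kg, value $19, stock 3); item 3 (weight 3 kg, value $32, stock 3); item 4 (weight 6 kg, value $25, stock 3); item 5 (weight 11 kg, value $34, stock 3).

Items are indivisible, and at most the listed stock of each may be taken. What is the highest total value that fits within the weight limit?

$205

Best selections within weight 38 and stock limits:
- 3×item 3 + 3×item 4 + 1×item 5: weight 38, value 205
- 1×item 1 + 3×item 3 + 3×item 4: weight 37, value 193
- 1×item 2 + 3×item 3 + 3×item 4: weight 35, value 190
Best: $205.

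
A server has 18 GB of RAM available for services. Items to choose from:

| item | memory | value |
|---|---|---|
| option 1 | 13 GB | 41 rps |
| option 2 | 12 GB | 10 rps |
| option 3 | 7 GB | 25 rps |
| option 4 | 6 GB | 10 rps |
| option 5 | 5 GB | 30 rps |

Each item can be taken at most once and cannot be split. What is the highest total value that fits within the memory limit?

71 rps

Check high-value combinations within 18 GB:
- option 1+option 5: memory 13+5=18, value 41+30=71
- option 3+option 4+option 5: memory 7+6+5=18, value 25+10+30=65
- option 3+option 5: memory 7+5=12, value 25+30=55
- option 1: memory 13, value 41
Best: 71 rps.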